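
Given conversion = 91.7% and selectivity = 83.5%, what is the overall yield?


Overall yield = conversion (%) * selectivity (%) / 100
Conversion = 91.7%, Selectivity = 83.5%
Y = 91.7 * 83.5 / 100
= 76.5695 %

76.5695 %


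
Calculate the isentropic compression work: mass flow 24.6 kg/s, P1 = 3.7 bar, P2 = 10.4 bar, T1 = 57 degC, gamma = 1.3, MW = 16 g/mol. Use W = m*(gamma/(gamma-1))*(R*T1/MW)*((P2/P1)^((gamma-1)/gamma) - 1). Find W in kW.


Isentropic work: W = m*(gamma/(gamma-1))*(R*T1/MW)*((P2/P1)^((gamma-1)/gamma) - 1)
T1 = 57 + 273.15 = 330.15 K
Pressure ratio = 10.4 / 3.7 = 2.81081
Exponent = (1.3 - 1)/1.3 = 0.230769
(P2/P1)^exp - 1 = 2.81081^0.230769 - 1 = 0.269335
W = 24.6 * 1.3 / 0.3 * 8.314 * 330.15 / 16 * 0.269335 = 4926

4926 kW


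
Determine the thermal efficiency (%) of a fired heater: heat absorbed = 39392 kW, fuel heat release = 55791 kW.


Furnace efficiency = Q_absorbed / Q_fuel * 100
= 39392 / 55791 * 100 = 70.61

70.61 %


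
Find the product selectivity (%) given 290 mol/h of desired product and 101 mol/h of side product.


Selectivity = desired / (desired + undesired) * 100
Total products = 290 + 101 = 391 mol/h
S = 290 / 391 * 100
= 0.7417 * 100
= 74.17 %

74.17 %


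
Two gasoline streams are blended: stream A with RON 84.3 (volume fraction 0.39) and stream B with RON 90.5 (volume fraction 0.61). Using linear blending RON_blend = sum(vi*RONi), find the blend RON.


Linear blending: RON_blend = sum(vi * RONi)
Contribution 1: 0.39 * 84.3 = 32.877
Contribution 2: 0.61 * 90.5 = 55.205
RON_blend = 32.877 + 55.205 = 88.082

88.082


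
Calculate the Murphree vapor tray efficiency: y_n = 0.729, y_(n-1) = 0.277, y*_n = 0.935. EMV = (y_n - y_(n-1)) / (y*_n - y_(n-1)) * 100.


Murphree vapor efficiency: EMV = (y_n - y_(n-1)) / (y*_n - y_(n-1)) * 100
EMV = (0.729 - 0.277) / (0.935 - 0.277) * 100 = 0.452 / 0.658 * 100 = 68.69

68.69 %


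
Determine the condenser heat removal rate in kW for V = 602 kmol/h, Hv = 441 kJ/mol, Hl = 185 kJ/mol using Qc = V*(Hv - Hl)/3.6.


Qc = 602 * (441 - 185) / 3.6 = 602 * 256 / 3.6 = 42810

42810 kW


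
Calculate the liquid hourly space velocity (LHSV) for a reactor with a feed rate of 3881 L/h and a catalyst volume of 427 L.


LHSV = volumetric feed rate / catalyst volume
= 3881 L/h / 427 L
= 9.089 h^-1

9.089 h^-1


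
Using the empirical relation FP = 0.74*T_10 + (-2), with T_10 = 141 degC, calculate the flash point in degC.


FP = 0.74 * 141 + (-2) = 102.34

102.34 degC


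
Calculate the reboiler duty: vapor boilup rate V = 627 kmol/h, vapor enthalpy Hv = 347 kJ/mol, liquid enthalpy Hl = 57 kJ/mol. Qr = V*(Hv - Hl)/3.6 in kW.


Qr = 627 * (347 - 57) / 3.6 = 627 * 290 / 3.6 = 50510

50510 kW


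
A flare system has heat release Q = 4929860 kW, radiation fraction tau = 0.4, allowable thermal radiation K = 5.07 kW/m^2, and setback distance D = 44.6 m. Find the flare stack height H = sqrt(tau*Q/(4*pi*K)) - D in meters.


tau*Q/(4*pi*K) = 0.4 * 4929860 / (4 * pi * 5.07) = 30951.1
sqrt(30951.1) = 175.929
H = 175.929 - 44.6 = 131.3

131.3 m


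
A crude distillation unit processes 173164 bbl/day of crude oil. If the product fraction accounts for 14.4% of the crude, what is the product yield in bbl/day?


Crude throughput = 173164 bbl/day
Fraction yield = 14.4%
yield = throughput * fraction / 100
yield = 173164 * 14.4 / 100 = 24935.616

24935.616 bbl/day


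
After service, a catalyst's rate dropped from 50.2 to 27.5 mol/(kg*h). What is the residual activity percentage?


Activity (%) = (rate_used / rate_fresh) * 100
rate_used = 27.5, rate_fresh = 50.2
= (27.5 / 50.2) * 100
= 0.5478 * 100 = 54.78

54.78 %


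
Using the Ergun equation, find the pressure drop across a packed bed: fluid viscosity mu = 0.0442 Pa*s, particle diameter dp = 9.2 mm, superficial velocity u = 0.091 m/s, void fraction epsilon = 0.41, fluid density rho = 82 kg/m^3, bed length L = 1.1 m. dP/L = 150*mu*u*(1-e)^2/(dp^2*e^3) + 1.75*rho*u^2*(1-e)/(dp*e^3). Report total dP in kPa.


dp = 9.2 mm = 0.0092 m
Viscous term = 150*0.0442*0.091*(1-0.41)^2 / (0.0092^2*0.41^3) = 36002.4
Inertial term = 1.75*82*0.091^2*(1-0.41) / (0.0092*0.41^3) = 1105.73
dP/L = 36002.4 + 1105.73 = 37108.1 Pa/m
dP = 37108.1 * 1.1 / 1000 = 40.82 kPa

40.82 kPa


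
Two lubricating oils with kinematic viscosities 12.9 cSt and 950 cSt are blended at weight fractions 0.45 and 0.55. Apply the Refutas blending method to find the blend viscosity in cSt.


Refutas method: VBN_i = 14.534*ln(ln(visc_i + 0.8)) + 10.975, blended linearly by mass fraction; since VBN is linear in VBI_i = ln(ln(visc_i + 0.8)) and the fractions sum to 1, blend VBI directly: visc = exp(exp(VBI_blend)) - 0.8
VBI_1 = ln(ln(12.9 + 0.8)) = 0.96218
VBI_2 = ln(ln(950 + 0.8)) = 1.92531
VBI_blend = 0.45 * 0.96218 + 0.55 * 1.92531 = 1.4919
visc_blend = exp(exp(1.4919)) - 0.8 = 84.45

84.45 cSt


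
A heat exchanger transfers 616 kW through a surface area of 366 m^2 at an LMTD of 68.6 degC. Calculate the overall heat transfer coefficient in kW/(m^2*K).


From Q = U*A*LMTD, U = Q / (A * LMTD)
U = 616 / (366 * 68.6) = 616 / 25107.6 = 0.02453

0.02453 kW/(m^2*K)


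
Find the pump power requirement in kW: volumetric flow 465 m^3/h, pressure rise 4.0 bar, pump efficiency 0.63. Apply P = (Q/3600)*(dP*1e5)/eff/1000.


Q = 465 / 3600 = 0.129167 m^3/s
P = 0.129167 * (4.0 * 1e5) / 0.63 / 1000 = 82.01

82.01 kW


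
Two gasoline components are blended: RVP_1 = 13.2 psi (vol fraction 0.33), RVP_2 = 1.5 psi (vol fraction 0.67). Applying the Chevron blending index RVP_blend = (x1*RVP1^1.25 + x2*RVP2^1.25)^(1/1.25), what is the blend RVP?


Chevron index: RVP_blend = (sum xi*RVPi^1.25)^(1/1.25)
RVP^1.25 terms: 0.33 * 13.2^1.25 + 0.67 * 1.5^1.25 = 9.41514
RVP_blend = 9.41514^(1/1.25) = 6.013

6.013 psi


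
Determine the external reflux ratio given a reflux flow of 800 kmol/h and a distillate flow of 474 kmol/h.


Reflux ratio definition: R = L / D (liquid returned / distillate withdrawn)
L = 800 kmol/h, D = 474 kmol/h
R = 800 / 474 = 1.688

1.688


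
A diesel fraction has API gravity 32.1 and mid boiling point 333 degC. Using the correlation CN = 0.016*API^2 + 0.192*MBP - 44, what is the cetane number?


CN = 0.016 * 32.1^2 + 0.192 * 333 - 44
CN = 16.48656 + 63.936 - 44 = 36.42256

36.42256


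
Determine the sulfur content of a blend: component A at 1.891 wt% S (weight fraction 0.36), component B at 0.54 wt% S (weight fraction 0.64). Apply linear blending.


Linear sulfur blending: S_blend = x1*S1 + x2*S2
Contribution 1: 0.36 * 1.891 = 0.68076 wt%
Contribution 2: 0.64 * 0.54 = 0.3456 wt%
S_blend = 0.68076 + 0.3456 = 1.02636

1.02636 wt%


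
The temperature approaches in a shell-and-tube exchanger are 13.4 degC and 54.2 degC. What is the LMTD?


LMTD = (dT1 - dT2) / ln(dT1/dT2)
= (13.4 - 54.2) / ln(13.4 / 54.2) = -40.8 / -1.39743 = 29.20

29.20 degC


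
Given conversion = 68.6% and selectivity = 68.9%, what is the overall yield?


Overall yield = conversion (%) * selectivity (%) / 100
Conversion = 68.6%, Selectivity = 68.9%
Y = 68.6 * 68.9 / 100
= 47.2654 %

47.2654 %


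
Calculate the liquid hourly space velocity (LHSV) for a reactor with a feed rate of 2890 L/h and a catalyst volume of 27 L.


LHSV = volumetric feed rate / catalyst volume
= 2890 L/h / 27 L
= 107.0 h^-1

107.0 h^-1


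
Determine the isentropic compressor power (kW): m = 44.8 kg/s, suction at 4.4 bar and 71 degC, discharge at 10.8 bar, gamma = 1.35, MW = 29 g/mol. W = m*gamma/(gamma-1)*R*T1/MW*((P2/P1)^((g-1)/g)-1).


Isentropic work: W = m*(gamma/(gamma-1))*(R*T1/MW)*((P2/P1)^((gamma-1)/gamma) - 1)
T1 = 71 + 273.15 = 344.15 K
Pressure ratio = 10.8 / 4.4 = 2.45455
Exponent = (1.35 - 1)/1.35 = 0.259259
(P2/P1)^exp - 1 = 2.45455^0.259259 - 1 = 0.262129
W = 44.8 * 1.35 / 0.35 * 8.314 * 344.15 / 29 * 0.262129 = 4469

4469 kW


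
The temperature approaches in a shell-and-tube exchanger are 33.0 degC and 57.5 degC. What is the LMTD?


LMTD = (dT1 - dT2) / ln(dT1/dT2)
= (33.0 - 57.5) / ln(33.0 / 57.5) = -24.5 / -0.555277 = 44.12

44.12 degC


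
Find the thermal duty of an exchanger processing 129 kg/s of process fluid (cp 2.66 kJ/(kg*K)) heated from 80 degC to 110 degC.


Q = m_dot * cp * delta_T
delta_T = 110 - 80 = 30 K
Q = 129 * 2.66 * 30
= 343.14 * 30
= 10294.2 kW

10294.2 kW


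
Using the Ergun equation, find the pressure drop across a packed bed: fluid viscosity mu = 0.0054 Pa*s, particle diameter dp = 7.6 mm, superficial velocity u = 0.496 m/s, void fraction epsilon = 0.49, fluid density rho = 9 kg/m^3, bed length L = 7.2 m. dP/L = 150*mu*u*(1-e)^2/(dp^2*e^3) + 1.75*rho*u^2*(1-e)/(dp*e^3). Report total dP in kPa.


dp = 7.6 mm = 0.0076 m
Viscous term = 150*0.0054*0.496*(1-0.49)^2 / (0.0076^2*0.49^3) = 15377.7
Inertial term = 1.75*9*0.496^2*(1-0.49) / (0.0076*0.49^3) = 2210.1
dP/L = 15377.7 + 2210.1 = 17587.8 Pa/m
dP = 17587.8 * 7.2 / 1000 = 126.6 kPa

126.6 kPa


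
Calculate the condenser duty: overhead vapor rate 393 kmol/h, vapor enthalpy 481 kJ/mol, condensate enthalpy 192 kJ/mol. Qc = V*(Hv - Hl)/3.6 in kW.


Qc = 393 * (481 - 192) / 3.6 = 393 * 289 / 3.6 = 31550

31550 kW


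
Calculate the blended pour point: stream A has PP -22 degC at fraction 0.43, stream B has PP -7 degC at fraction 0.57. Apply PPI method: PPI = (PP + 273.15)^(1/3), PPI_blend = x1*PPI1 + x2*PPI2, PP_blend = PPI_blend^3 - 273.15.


PPI_1 = (-22 + 273.15)^(1/3) = 6.30925
PPI_2 = (-7 + 273.15)^(1/3) = 6.432436
PPI_blend = 0.43 * 6.30925 + 0.57 * 6.432436 = 6.379466
PP_blend = 6.379466^3 - 273.15 = 259.6289 - 273.15 = -13.52

-13.52 degC


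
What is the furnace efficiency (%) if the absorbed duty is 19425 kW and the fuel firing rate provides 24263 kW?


Furnace efficiency = Q_absorbed / Q_fuel * 100
= 19425 / 24263 * 100 = 80.06

80.06 %


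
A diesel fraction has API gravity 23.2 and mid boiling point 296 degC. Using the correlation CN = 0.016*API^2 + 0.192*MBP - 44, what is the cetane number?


CN = 0.016 * 23.2^2 + 0.192 * 296 - 44
CN = 8.61184 + 56.832 - 44 = 21.44384

21.44384


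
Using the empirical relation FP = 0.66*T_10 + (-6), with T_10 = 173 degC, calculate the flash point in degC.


FP = 0.66 * 173 + (-6) = 108.18

108.18 degC


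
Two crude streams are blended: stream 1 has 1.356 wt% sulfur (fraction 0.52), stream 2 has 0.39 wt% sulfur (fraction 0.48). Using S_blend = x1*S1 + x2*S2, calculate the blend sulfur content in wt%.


Linear sulfur blending: S_blend = x1*S1 + x2*S2
Contribution 1: 0.52 * 1.356 = 0.70512 wt%
Contribution 2: 0.48 * 0.39 = 0.1872 wt%
S_blend = 0.70512 + 0.1872 = 0.89232

0.89232 wt%


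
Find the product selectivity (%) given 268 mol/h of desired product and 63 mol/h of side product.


Selectivity = desired / (desired + undesired) * 100
Total products = 268 + 63 = 331 mol/h
S = 268 / 331 * 100
= 0.8097 * 100
= 80.97 %

80.97 %


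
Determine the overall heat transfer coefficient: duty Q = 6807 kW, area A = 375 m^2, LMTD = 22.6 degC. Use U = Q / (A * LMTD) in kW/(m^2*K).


From Q = U*A*LMTD, U = Q / (A * LMTD)
U = 6807 / (375 * 22.6) = 6807 / 8475 = 0.8032

0.8032 kW/(m^2*K)


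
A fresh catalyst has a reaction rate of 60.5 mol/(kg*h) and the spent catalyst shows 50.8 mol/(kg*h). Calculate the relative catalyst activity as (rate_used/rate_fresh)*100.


Activity (%) = (rate_used / rate_fresh) * 100
rate_used = 50.8, rate_fresh = 60.5
= (50.8 / 60.5) * 100
= 0.8397 * 100 = 83.97

83.97 %


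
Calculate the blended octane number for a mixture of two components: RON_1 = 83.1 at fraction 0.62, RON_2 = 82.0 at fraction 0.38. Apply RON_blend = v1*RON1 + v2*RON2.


Linear blending: RON_blend = sum(vi * RONi)
Contribution 1: 0.62 * 83.1 = 51.522
Contribution 2: 0.38 * 82.0 = 31.16
RON_blend = 51.522 + 31.16 = 82.682

82.682


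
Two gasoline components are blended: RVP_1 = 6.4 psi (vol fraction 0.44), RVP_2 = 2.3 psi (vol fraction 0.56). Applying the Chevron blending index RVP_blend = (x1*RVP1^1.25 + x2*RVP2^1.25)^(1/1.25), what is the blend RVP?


Chevron index: RVP_blend = (sum xi*RVPi^1.25)^(1/1.25)
RVP^1.25 terms: 0.44 * 6.4^1.25 + 0.56 * 2.3^1.25 = 6.06513
RVP_blend = 6.06513^(1/1.25) = 4.229

4.229 psi


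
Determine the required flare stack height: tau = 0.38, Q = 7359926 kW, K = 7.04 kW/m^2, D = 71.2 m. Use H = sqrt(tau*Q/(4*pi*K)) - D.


tau*Q/(4*pi*K) = 0.38 * 7359926 / (4 * pi * 7.04) = 31613.6
sqrt(31613.6) = 177.802
H = 177.802 - 71.2 = 106.6

106.6 m


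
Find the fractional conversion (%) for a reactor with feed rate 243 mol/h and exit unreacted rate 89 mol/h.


X = (F_in - F_out) / F_in * 100
Moles reacted = 243 - 89 = 154
X = 154 / 243 * 100
= 0.6337 * 100
= 63.37 %

63.37 %


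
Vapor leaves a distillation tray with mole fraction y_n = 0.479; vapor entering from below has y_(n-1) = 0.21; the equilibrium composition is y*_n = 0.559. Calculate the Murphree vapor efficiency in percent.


Murphree vapor efficiency: EMV = (y_n - y_(n-1)) / (y*_n - y_(n-1)) * 100
EMV = (0.479 - 0.21) / (0.559 - 0.21) * 100 = 0.269 / 0.349 * 100 = 77.08

77.08 %


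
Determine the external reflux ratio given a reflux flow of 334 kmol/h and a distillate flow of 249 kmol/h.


Reflux ratio definition: R = L / D (liquid returned / distillate withdrawn)
L = 334 kmol/h, D = 249 kmol/h
R = 334 / 249 = 1.341

1.341


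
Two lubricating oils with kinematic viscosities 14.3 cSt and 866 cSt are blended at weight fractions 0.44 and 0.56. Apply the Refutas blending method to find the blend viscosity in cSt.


Refutas method: VBN_i = 14.534*ln(ln(visc_i + 0.8)) + 10.975, blended linearly by mass fraction; since VBN is linear in VBI_i = ln(ln(visc_i + 0.8)) and the fractions sum to 1, blend VBI directly: visc = exp(exp(VBI_blend)) - 0.8
VBI_1 = ln(ln(14.3 + 0.8)) = 0.99868
VBI_2 = ln(ln(866 + 0.8)) = 1.91173
VBI_blend = 0.44 * 0.99868 + 0.56 * 1.91173 = 1.50999
visc_blend = exp(exp(1.50999)) - 0.8 = 91.65

91.65 cSt


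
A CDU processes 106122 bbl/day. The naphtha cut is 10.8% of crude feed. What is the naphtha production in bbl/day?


Crude throughput = 106122 bbl/day
Fraction yield = 10.8%
yield = throughput * fraction / 100
yield = 106122 * 10.8 / 100 = 11461.176

11461.176 bbl/day


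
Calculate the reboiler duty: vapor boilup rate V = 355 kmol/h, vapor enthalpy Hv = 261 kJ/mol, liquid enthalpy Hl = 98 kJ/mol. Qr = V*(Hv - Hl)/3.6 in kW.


Qr = 355 * (261 - 98) / 3.6 = 355 * 163 / 3.6 = 16070

16070 kW


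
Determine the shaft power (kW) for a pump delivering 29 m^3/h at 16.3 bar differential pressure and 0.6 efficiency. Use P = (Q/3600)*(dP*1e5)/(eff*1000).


Q = 29 / 3600 = 0.00805556 m^3/s
P = 0.00805556 * (16.3 * 1e5) / 0.6 / 1000 = 21.88

21.88 kW


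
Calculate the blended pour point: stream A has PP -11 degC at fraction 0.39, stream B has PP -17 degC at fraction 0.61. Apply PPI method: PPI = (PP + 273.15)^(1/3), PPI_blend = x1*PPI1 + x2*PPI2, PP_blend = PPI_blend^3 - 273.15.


PPI_1 = (-11 + 273.15)^(1/3) = 6.400049
PPI_2 = (-17 + 273.15)^(1/3) = 6.350844
PPI_blend = 0.39 * 6.400049 + 0.61 * 6.350844 = 6.370034
PP_blend = 6.370034^3 - 273.15 = 258.479 - 273.15 = -14.67

-14.67 degC


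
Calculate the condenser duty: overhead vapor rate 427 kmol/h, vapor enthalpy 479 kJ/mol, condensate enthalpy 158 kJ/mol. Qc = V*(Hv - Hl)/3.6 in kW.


Qc = 427 * (479 - 158) / 3.6 = 427 * 321 / 3.6 = 38070

38070 kW


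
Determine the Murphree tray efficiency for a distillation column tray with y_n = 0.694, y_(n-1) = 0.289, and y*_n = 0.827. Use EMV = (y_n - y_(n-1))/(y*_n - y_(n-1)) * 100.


Murphree vapor efficiency: EMV = (y_n - y_(n-1)) / (y*_n - y_(n-1)) * 100
EMV = (0.694 - 0.289) / (0.827 - 0.289) * 100 = 0.405 / 0.538 * 100 = 75.28

75.28 %


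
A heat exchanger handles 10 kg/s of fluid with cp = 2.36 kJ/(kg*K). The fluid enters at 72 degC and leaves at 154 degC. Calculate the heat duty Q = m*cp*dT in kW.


Q = m_dot * cp * delta_T
delta_T = 154 - 72 = 82 K
Q = 10 * 2.36 * 82
= 23.6 * 82
= 1935.2 kW

1935.2 kW


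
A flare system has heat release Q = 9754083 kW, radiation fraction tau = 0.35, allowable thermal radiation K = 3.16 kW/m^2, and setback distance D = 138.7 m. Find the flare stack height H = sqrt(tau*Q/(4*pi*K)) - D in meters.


tau*Q/(4*pi*K) = 0.35 * 9754083 / (4 * pi * 3.16) = 85972.1
sqrt(85972.1) = 293.21
H = 293.21 - 138.7 = 154.5

154.5 m


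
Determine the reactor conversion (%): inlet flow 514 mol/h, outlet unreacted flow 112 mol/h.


X = (F_in - F_out) / F_in * 100
Moles reacted = 514 - 112 = 402
X = 402 / 514 * 100
= 0.7821 * 100
= 78.21 %

78.21 %


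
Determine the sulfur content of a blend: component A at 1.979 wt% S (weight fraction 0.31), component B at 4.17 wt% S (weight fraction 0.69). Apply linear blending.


Linear sulfur blending: S_blend = x1*S1 + x2*S2
Contribution 1: 0.31 * 1.979 = 0.61349 wt%
Contribution 2: 0.69 * 4.17 = 2.8773 wt%
S_blend = 0.61349 + 2.8773 = 3.49079

3.49079 wt%


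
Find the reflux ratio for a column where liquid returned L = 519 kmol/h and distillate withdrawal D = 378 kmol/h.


Reflux ratio definition: R = L / D (liquid returned / distillate withdrawn)
L = 519 kmol/h, D = 378 kmol/h
R = 519 / 378 = 1.373

1.373


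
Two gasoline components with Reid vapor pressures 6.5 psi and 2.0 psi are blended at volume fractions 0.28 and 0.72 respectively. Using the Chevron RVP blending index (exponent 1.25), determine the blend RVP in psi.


Chevron index: RVP_blend = (sum xi*RVPi^1.25)^(1/1.25)
RVP^1.25 terms: 0.28 * 6.5^1.25 + 0.72 * 2.0^1.25 = 4.61849
RVP_blend = 4.61849^(1/1.25) = 3.401

3.401 psi


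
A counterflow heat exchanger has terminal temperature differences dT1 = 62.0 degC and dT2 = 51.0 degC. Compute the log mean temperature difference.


LMTD = (dT1 - dT2) / ln(dT1/dT2)
= (62.0 - 51.0) / ln(62.0 / 51.0) = 11 / 0.195309 = 56.32

56.32 degC


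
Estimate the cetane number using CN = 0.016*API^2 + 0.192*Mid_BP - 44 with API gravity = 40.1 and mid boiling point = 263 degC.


CN = 0.016 * 40.1^2 + 0.192 * 263 - 44
CN = 25.72816 + 50.496 - 44 = 32.22416

32.22416


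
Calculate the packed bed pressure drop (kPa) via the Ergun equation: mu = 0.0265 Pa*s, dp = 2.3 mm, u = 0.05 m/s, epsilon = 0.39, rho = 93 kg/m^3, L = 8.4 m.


dp = 2.3 mm = 0.0023 m
Viscous term = 150*0.0265*0.05*(1-0.39)^2 / (0.0023^2*0.39^3) = 235677
Inertial term = 1.75*93*0.05^2*(1-0.39) / (0.0023*0.39^3) = 1819.15
dP/L = 235677 + 1819.15 = 237496 Pa/m
dP = 237496 * 8.4 / 1000 = 1995 kPa

1995 kPa


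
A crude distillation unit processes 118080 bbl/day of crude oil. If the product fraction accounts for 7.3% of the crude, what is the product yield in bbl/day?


Crude throughput = 118080 bbl/day
Fraction yield = 7.3%
yield = throughput * fraction / 100
yield = 118080 * 7.3 / 100 = 8619.84

8619.84 bbl/day


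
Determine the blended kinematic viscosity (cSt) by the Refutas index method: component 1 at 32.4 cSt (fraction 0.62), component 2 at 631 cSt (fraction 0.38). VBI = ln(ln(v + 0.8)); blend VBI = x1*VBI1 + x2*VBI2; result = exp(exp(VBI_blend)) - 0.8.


Refutas method: VBN_i = 14.534*ln(ln(visc_i + 0.8)) + 10.975, blended linearly by mass fraction; since VBN is linear in VBI_i = ln(ln(visc_i + 0.8)) and the fractions sum to 1, blend VBI directly: visc = exp(exp(VBI_blend)) - 0.8
VBI_1 = ln(ln(32.4 + 0.8)) = 1.25349
VBI_2 = ln(ln(631 + 0.8)) = 1.86386
VBI_blend = 0.62 * 1.25349 + 0.38 * 1.86386 = 1.48543
visc_blend = exp(exp(1.48543)) - 0.8 = 82.04

82.04 cSt


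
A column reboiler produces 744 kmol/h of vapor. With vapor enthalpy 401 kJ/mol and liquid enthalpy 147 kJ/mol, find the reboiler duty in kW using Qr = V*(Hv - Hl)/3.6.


Qr = 744 * (401 - 147) / 3.6 = 744 * 254 / 3.6 = 52490

52490 kW


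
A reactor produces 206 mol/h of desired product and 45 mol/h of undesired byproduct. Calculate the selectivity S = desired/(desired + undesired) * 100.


Selectivity = desired / (desired + undesired) * 100
Total products = 206 + 45 = 251 mol/h
S = 206 / 251 * 100
= 0.8207 * 100
= 82.07 %

82.07 %


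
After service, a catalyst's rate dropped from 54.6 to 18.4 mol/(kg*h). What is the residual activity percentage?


Activity (%) = (rate_used / rate_fresh) * 100
rate_used = 18.4, rate_fresh = 54.6
= (18.4 / 54.6) * 100
= 0.3370 * 100 = 33.70

33.70 %


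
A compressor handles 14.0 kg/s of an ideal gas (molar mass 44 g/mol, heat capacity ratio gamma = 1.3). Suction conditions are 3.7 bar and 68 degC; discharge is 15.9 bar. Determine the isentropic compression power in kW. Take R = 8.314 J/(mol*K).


Isentropic work: W = m*(gamma/(gamma-1))*(R*T1/MW)*((P2/P1)^((gamma-1)/gamma) - 1)
T1 = 68 + 273.15 = 341.15 K
Pressure ratio = 15.9 / 3.7 = 4.2973
Exponent = (1.3 - 1)/1.3 = 0.230769
(P2/P1)^exp - 1 = 4.2973^0.230769 - 1 = 0.39998
W = 14.0 * 1.3 / 0.3 * 8.314 * 341.15 / 44 * 0.39998 = 1564

1564 kW


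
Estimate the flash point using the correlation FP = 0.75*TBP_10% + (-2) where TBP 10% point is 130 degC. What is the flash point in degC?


FP = 0.75 * 130 + (-2) = 95.5

95.5 degC


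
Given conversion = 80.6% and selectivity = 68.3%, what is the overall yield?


Overall yield = conversion (%) * selectivity (%) / 100
Conversion = 80.6%, Selectivity = 68.3%
Y = 80.6 * 68.3 / 100
= 55.0498 %

55.0498 %


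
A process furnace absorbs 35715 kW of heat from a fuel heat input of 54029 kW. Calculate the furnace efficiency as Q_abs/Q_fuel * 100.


Furnace efficiency = Q_absorbed / Q_fuel * 100
= 35715 / 54029 * 100 = 66.10

66.10 %


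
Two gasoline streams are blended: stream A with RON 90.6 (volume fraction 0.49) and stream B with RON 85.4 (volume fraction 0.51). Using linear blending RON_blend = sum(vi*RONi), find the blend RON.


Linear blending: RON_blend = sum(vi * RONi)
Contribution 1: 0.49 * 90.6 = 44.394
Contribution 2: 0.51 * 85.4 = 43.554
RON_blend = 44.394 + 43.554 = 87.948

87.948


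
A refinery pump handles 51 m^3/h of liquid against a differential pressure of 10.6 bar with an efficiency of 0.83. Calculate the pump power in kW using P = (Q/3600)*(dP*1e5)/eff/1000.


Q = 51 / 3600 = 0.0141667 m^3/s
P = 0.0141667 * (10.6 * 1e5) / 0.83 / 1000 = 18.09

18.09 kW


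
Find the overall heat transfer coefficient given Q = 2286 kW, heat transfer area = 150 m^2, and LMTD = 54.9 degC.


From Q = U*A*LMTD, U = Q / (A * LMTD)
U = 2286 / (150 * 54.9) = 2286 / 8235 = 0.2776

0.2776 kW/(m^2*K)


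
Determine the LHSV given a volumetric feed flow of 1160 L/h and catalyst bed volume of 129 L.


LHSV = volumetric feed rate / catalyst volume
= 1160 L/h / 129 L
= 8.992 h^-1

8.992 h^-1


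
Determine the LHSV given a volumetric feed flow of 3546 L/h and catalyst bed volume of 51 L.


LHSV = volumetric feed rate / catalyst volume
= 3546 L/h / 51 L
= 69.53 h^-1

69.53 h^-1


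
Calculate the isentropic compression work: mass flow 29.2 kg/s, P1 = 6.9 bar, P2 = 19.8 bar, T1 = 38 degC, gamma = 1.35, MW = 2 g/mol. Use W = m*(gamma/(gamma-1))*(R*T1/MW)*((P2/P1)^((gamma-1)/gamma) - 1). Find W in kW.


Isentropic work: W = m*(gamma/(gamma-1))*(R*T1/MW)*((P2/P1)^((gamma-1)/gamma) - 1)
T1 = 38 + 273.15 = 311.15 K
Pressure ratio = 19.8 / 6.9 = 2.86957
Exponent = (1.35 - 1)/1.35 = 0.259259
(P2/P1)^exp - 1 = 2.86957^0.259259 - 1 = 0.314296
W = 29.2 * 1.35 / 0.35 * 8.314 * 311.15 / 2 * 0.314296 = 45790

45790 kW


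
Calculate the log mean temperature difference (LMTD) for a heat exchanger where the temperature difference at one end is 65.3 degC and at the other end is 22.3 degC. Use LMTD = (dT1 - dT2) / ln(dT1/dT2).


LMTD = (dT1 - dT2) / ln(dT1/dT2)
= (65.3 - 22.3) / ln(65.3 / 22.3) = 43 / 1.07441 = 40.02

40.02 degC


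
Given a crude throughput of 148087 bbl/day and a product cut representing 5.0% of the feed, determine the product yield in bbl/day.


Crude throughput = 148087 bbl/day
Fraction yield = 5.0%
yield = throughput * fraction / 100
yield = 148087 * 5.0 / 100 = 7404.35

7404.35 bbl/day


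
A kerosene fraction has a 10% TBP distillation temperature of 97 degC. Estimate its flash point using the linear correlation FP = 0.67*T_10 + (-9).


FP = 0.67 * 97 + (-9) = 55.99

55.99 degC


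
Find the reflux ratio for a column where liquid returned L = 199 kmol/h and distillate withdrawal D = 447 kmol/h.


Reflux ratio definition: R = L / D (liquid returned / distillate withdrawn)
L = 199 kmol/h, D = 447 kmol/h
R = 199 / 447 = 0.4452

0.4452


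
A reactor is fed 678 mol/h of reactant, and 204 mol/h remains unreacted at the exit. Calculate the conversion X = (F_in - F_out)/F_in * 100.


X = (F_in - F_out) / F_in * 100
Moles reacted = 678 - 204 = 474
X = 474 / 678 * 100
= 0.6991 * 100
= 69.91 %

69.91 %


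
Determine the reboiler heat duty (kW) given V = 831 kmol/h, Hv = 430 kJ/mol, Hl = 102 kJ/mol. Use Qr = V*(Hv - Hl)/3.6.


Qr = 831 * (430 - 102) / 3.6 = 831 * 328 / 3.6 = 75710

75710 kW


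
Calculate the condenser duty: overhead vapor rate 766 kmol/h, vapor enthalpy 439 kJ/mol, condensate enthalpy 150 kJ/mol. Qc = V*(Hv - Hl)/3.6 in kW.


Qc = 766 * (439 - 150) / 3.6 = 766 * 289 / 3.6 = 61490

61490 kW


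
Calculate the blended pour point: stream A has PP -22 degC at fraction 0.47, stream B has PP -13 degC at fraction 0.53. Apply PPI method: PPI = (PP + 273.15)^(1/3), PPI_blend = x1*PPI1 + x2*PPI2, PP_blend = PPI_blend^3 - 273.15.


PPI_1 = (-22 + 273.15)^(1/3) = 6.30925
PPI_2 = (-13 + 273.15)^(1/3) = 6.383731
PPI_blend = 0.47 * 6.30925 + 0.53 * 6.383731 = 6.348725
PP_blend = 6.348725^3 - 273.15 = 255.8937 - 273.15 = -17.26

-17.26 degC


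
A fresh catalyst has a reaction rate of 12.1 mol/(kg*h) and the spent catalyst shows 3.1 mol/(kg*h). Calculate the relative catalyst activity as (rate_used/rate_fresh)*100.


Activity (%) = (rate_used / rate_fresh) * 100
rate_used = 3.1, rate_fresh = 12.1
= (3.1 / 12.1) * 100
= 0.2562 * 100 = 25.62

25.62 %


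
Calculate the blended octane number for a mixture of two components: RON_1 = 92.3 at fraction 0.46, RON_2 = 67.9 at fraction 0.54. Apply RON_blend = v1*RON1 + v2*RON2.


Linear blending: RON_blend = sum(vi * RONi)
Contribution 1: 0.46 * 92.3 = 42.458
Contribution 2: 0.54 * 67.9 = 36.666
RON_blend = 42.458 + 36.666 = 79.124

79.124


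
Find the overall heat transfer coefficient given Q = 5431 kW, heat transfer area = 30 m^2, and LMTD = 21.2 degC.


From Q = U*A*LMTD, U = Q / (A * LMTD)
U = 5431 / (30 * 21.2) = 5431 / 636 = 8.539

8.539 kW/(m^2*K)


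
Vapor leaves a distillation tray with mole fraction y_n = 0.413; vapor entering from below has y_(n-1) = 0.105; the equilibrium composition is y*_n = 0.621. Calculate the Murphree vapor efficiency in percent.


Murphree vapor efficiency: EMV = (y_n - y_(n-1)) / (y*_n - y_(n-1)) * 100
EMV = (0.413 - 0.105) / (0.621 - 0.105) * 100 = 0.308 / 0.516 * 100 = 59.69

59.69 %


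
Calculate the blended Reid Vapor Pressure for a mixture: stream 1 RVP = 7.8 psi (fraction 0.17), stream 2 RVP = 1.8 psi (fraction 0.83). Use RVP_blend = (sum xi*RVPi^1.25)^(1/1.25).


Chevron index: RVP_blend = (sum xi*RVPi^1.25)^(1/1.25)
RVP^1.25 terms: 0.17 * 7.8^1.25 + 0.83 * 1.8^1.25 = 3.94648
RVP_blend = 3.94648^(1/1.25) = 2.999

2.999 psi


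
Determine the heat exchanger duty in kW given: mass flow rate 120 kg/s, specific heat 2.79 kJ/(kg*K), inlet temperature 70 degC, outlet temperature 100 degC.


Q = m_dot * cp * delta_T
delta_T = 100 - 70 = 30 K
Q = 120 * 2.79 * 30
= 334.8 * 30
= 10044 kW

10044 kW


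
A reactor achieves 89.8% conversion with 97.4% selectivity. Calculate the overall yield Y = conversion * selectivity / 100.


Overall yield = conversion (%) * selectivity (%) / 100
Conversion = 89.8%, Selectivity = 97.4%
Y = 89.8 * 97.4 / 100
= 87.4652 %

87.4652 %


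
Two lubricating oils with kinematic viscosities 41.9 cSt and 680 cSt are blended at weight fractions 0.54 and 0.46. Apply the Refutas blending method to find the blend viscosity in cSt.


Refutas method: VBN_i = 14.534*ln(ln(visc_i + 0.8)) + 10.975, blended linearly by mass fraction; since VBN is linear in VBI_i = ln(ln(visc_i + 0.8)) and the fractions sum to 1, blend VBI directly: visc = exp(exp(VBI_blend)) - 0.8
VBI_1 = ln(ln(41.9 + 0.8)) = 1.32287
VBI_2 = ln(ln(680 + 0.8)) = 1.87538
VBI_blend = 0.54 * 1.32287 + 0.46 * 1.87538 = 1.57702
visc_blend = exp(exp(1.57702)) - 0.8 = 125.7

125.7 cSt


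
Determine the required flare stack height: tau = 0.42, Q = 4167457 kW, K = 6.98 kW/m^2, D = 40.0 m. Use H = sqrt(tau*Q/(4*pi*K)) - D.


tau*Q/(4*pi*K) = 0.42 * 4167457 / (4 * pi * 6.98) = 19955.2
sqrt(19955.2) = 141.263
H = 141.263 - 40.0 = 101.3

101.3 m


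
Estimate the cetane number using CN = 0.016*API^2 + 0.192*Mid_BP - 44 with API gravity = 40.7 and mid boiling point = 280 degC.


CN = 0.016 * 40.7^2 + 0.192 * 280 - 44
CN = 26.50384 + 53.76 - 44 = 36.26384

36.26384


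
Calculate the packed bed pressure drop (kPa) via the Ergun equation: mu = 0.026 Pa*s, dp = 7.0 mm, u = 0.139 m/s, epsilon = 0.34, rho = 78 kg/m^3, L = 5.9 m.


dp = 7.0 mm = 0.007 m
Viscous term = 150*0.026*0.139*(1-0.34)^2 / (0.007^2*0.34^3) = 122612
Inertial term = 1.75*78*0.139^2*(1-0.34) / (0.007*0.34^3) = 6326.61
dP/L = 122612 + 6326.61 = 128939 Pa/m
dP = 128939 * 5.9 / 1000 = 760.7 kPa

760.7 kPa


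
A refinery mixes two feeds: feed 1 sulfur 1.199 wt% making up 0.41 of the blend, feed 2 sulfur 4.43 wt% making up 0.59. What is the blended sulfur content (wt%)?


Linear sulfur blending: S_blend = x1*S1 + x2*S2
Contribution 1: 0.41 * 1.199 = 0.49159 wt%
Contribution 2: 0.59 * 4.43 = 2.6137 wt%
S_blend = 0.49159 + 2.6137 = 3.10529

3.10529 wt%


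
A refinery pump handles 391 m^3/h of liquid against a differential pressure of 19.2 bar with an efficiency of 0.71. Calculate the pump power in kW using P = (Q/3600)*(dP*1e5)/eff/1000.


Q = 391 / 3600 = 0.108611 m^3/s
P = 0.108611 * (19.2 * 1e5) / 0.71 / 1000 = 293.7

293.7 kW


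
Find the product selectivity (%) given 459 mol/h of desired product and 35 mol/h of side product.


Selectivity = desired / (desired + undesired) * 100
Total products = 459 + 35 = 494 mol/h
S = 459 / 494 * 100
= 0.9291 * 100
= 92.91 %

92.91 %


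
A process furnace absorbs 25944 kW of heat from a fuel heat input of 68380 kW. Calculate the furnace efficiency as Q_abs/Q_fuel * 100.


Furnace efficiency = Q_absorbed / Q_fuel * 100
= 25944 / 68380 * 100 = 37.94

37.94 %


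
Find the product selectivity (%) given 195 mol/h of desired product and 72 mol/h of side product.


Selectivity = desired / (desired + undesired) * 100
Total products = 195 + 72 = 267 mol/h
S = 195 / 267 * 100
= 0.7303 * 100
= 73.03 %

73.03 %


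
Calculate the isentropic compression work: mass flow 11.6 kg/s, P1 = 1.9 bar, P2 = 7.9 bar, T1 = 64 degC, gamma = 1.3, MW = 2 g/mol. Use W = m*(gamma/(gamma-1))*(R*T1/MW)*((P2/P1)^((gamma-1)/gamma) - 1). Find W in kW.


Isentropic work: W = m*(gamma/(gamma-1))*(R*T1/MW)*((P2/P1)^((gamma-1)/gamma) - 1)
T1 = 64 + 273.15 = 337.15 K
Pressure ratio = 7.9 / 1.9 = 4.15789
Exponent = (1.3 - 1)/1.3 = 0.230769
(P2/P1)^exp - 1 = 4.15789^0.230769 - 1 = 0.389366
W = 11.6 * 1.3 / 0.3 * 8.314 * 337.15 / 2 * 0.389366 = 27430

27430 kW


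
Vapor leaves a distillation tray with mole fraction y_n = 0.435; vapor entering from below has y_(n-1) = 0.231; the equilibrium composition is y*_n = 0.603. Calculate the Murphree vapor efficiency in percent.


Murphree vapor efficiency: EMV = (y_n - y_(n-1)) / (y*_n - y_(n-1)) * 100
EMV = (0.435 - 0.231) / (0.603 - 0.231) * 100 = 0.204 / 0.372 * 100 = 54.84

54.84 %


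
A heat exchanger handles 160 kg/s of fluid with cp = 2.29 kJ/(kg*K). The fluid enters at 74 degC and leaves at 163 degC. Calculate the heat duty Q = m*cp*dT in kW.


Q = m_dot * cp * delta_T
delta_T = 163 - 74 = 89 K
Q = 160 * 2.29 * 89
= 366.4 * 89
= 32609.6 kW

32609.6 kW


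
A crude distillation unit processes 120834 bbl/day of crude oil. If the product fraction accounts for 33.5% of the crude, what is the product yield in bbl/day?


Crude throughput = 120834 bbl/day
Fraction yield = 33.5%
yield = throughput * fraction / 100
yield = 120834 * 33.5 / 100 = 40479.39

40479.39 bbl/day


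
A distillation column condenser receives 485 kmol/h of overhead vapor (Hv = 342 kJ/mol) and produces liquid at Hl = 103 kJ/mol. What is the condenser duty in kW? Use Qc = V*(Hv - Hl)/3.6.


Qc = 485 * (342 - 103) / 3.6 = 485 * 239 / 3.6 = 32200

32200 kW


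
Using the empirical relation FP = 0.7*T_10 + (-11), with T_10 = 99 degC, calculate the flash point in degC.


FP = 0.7 * 99 + (-11) = 58.3

58.3 degC


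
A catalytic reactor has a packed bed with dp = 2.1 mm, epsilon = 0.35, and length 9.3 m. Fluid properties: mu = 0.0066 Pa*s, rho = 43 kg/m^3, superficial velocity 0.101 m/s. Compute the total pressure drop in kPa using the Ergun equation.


dp = 2.1 mm = 0.0021 m
Viscous term = 150*0.0066*0.101*(1-0.35)^2 / (0.0021^2*0.35^3) = 223430
Inertial term = 1.75*43*0.101^2*(1-0.35) / (0.0021*0.35^3) = 5541.65
dP/L = 223430 + 5541.65 = 228972 Pa/m
dP = 228972 * 9.3 / 1000 = 2129 kPa

2129 kPa


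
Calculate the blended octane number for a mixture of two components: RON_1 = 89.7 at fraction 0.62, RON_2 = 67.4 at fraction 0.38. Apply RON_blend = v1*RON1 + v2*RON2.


Linear blending: RON_blend = sum(vi * RONi)
Contribution 1: 0.62 * 89.7 = 55.614
Contribution 2: 0.38 * 67.4 = 25.612
RON_blend = 55.614 + 25.612 = 81.226

81.226


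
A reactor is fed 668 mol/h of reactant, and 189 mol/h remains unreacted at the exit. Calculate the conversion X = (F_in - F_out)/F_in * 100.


X = (F_in - F_out) / F_in * 100
Moles reacted = 668 - 189 = 479
X = 479 / 668 * 100
= 0.7171 * 100
= 71.71 %

71.71 %


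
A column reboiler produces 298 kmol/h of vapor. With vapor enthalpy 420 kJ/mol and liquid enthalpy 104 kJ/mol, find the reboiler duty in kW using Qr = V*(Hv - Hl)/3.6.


Qr = 298 * (420 - 104) / 3.6 = 298 * 316 / 3.6 = 26160

26160 kW


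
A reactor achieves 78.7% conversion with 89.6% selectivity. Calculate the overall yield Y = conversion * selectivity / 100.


Overall yield = conversion (%) * selectivity (%) / 100
Conversion = 78.7%, Selectivity = 89.6%
Y = 78.7 * 89.6 / 100
= 70.5152 %

70.5152 %


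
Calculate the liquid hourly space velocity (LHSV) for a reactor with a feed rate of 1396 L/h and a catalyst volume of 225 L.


LHSV = volumetric feed rate / catalyst volume
= 1396 L/h / 225 L
= 6.204 h^-1

6.204 h^-1


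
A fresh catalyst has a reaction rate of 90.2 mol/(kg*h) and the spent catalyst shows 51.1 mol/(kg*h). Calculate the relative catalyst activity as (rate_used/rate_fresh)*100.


Activity (%) = (rate_used / rate_fresh) * 100
rate_used = 51.1, rate_fresh = 90.2
= (51.1 / 90.2) * 100
= 0.5665 * 100 = 56.65

56.65 %


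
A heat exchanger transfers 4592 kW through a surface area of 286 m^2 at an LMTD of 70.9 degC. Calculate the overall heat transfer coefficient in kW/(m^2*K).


From Q = U*A*LMTD, U = Q / (A * LMTD)
U = 4592 / (286 * 70.9) = 4592 / 20277.4 = 0.2265

0.2265 kW/(m^2*K)


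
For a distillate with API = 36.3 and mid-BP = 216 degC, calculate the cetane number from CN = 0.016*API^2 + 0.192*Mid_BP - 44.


CN = 0.016 * 36.3^2 + 0.192 * 216 - 44
CN = 21.08304 + 41.472 - 44 = 18.55504

18.55504


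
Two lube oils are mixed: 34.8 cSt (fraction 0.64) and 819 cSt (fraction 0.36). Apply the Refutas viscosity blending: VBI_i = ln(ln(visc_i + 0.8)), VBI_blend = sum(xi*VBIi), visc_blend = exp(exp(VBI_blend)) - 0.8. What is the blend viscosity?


Refutas method: VBN_i = 14.534*ln(ln(visc_i + 0.8)) + 10.975, blended linearly by mass fraction; since VBN is linear in VBI_i = ln(ln(visc_i + 0.8)) and the fractions sum to 1, blend VBI directly: visc = exp(exp(VBI_blend)) - 0.8
VBI_1 = ln(ln(34.8 + 0.8)) = 1.27322
VBI_2 = ln(ln(819 + 0.8)) = 1.90346
VBI_blend = 0.64 * 1.27322 + 0.36 * 1.90346 = 1.50011
visc_blend = exp(exp(1.50011)) - 0.8 = 87.63

87.63 cSt


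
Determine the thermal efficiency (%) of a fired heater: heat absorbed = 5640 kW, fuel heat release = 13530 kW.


Furnace efficiency = Q_absorbed / Q_fuel * 100
= 5640 / 13530 * 100 = 41.69

41.69 %


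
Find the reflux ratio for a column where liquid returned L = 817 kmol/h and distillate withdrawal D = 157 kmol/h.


Reflux ratio definition: R = L / D (liquid returned / distillate withdrawn)
L = 817 kmol/h, D = 157 kmol/h
R = 817 / 157 = 5.204

5.204


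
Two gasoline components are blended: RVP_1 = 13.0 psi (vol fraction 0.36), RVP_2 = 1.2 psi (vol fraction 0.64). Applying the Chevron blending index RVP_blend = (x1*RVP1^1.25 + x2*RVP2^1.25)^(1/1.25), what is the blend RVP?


Chevron index: RVP_blend = (sum xi*RVPi^1.25)^(1/1.25)
RVP^1.25 terms: 0.36 * 13.0^1.25 + 0.64 * 1.2^1.25 = 9.69034
RVP_blend = 9.69034^(1/1.25) = 6.153

6.153 psi


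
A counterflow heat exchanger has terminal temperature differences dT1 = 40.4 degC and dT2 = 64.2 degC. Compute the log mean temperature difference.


LMTD = (dT1 - dT2) / ln(dT1/dT2)
= (40.4 - 64.2) / ln(40.4 / 64.2) = -23.8 / -0.463173 = 51.38

51.38 degC


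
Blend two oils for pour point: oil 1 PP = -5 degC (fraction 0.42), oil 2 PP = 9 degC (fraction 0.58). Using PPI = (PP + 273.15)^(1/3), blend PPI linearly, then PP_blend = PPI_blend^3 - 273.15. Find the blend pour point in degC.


PPI_1 = (-5 + 273.15)^(1/3) = 6.448508
PPI_2 = (9 + 273.15)^(1/3) = 6.558835
PPI_blend = 0.42 * 6.448508 + 0.58 * 6.558835 = 6.512498
PP_blend = 6.512498^3 - 273.15 = 276.2122 - 273.15 = 3.06

3.06 degC


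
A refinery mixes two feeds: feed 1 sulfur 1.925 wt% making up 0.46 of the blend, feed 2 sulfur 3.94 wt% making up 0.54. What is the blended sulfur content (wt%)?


Linear sulfur blending: S_blend = x1*S1 + x2*S2
Contribution 1: 0.46 * 1.925 = 0.8855 wt%
Contribution 2: 0.54 * 3.94 = 2.1276 wt%
S_blend = 0.8855 + 2.1276 = 3.0131

3.0131 wt%


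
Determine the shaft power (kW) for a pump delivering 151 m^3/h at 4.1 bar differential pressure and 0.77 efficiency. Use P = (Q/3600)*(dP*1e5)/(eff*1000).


Q = 151 / 3600 = 0.0419444 m^3/s
P = 0.0419444 * (4.1 * 1e5) / 0.77 / 1000 = 22.33

22.33 kW


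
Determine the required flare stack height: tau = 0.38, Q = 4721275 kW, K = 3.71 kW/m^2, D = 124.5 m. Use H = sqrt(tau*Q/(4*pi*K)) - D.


tau*Q/(4*pi*K) = 0.38 * 4721275 / (4 * pi * 3.71) = 38482.1
sqrt(38482.1) = 196.169
H = 196.169 - 124.5 = 71.67

71.67 m


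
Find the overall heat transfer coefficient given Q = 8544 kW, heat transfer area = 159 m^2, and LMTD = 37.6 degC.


From Q = U*A*LMTD, U = Q / (A * LMTD)
U = 8544 / (159 * 37.6) = 8544 / 5978.4 = 1.429

1.429 kW/(m^2*K)


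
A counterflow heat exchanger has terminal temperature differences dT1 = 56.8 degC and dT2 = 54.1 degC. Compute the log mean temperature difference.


LMTD = (dT1 - dT2) / ln(dT1/dT2)
= (56.8 - 54.1) / ln(56.8 / 54.1) = 2.7 / 0.0487021 = 55.44

55.44 degC


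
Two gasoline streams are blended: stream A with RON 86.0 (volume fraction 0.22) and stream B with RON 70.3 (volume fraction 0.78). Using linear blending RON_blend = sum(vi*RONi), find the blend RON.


Linear blending: RON_blend = sum(vi * RONi)
Contribution 1: 0.22 * 86.0 = 18.92
Contribution 2: 0.78 * 70.3 = 54.834
RON_blend = 18.92 + 54.834 = 73.754

73.754


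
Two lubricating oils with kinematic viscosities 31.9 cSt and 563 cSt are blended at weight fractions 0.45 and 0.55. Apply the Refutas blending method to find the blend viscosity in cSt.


Refutas method: VBN_i = 14.534*ln(ln(visc_i + 0.8)) + 10.975, blended linearly by mass fraction; since VBN is linear in VBI_i = ln(ln(visc_i + 0.8)) and the fractions sum to 1, blend VBI directly: visc = exp(exp(VBI_blend)) - 0.8
VBI_1 = ln(ln(31.9 + 0.8)) = 1.24915
VBI_2 = ln(ln(563 + 0.8)) = 1.84604
VBI_blend = 0.45 * 1.24915 + 0.55 * 1.84604 = 1.57744
visc_blend = exp(exp(1.57744)) - 0.8 = 126.0

126.0 cSt


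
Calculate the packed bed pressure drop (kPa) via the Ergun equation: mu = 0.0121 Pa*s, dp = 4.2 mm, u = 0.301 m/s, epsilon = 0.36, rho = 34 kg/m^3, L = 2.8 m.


dp = 4.2 mm = 0.0042 m
Viscous term = 150*0.0121*0.301*(1-0.36)^2 / (0.0042^2*0.36^3) = 271892
Inertial term = 1.75*34*0.301^2*(1-0.36) / (0.0042*0.36^3) = 17606.5
dP/L = 271892 + 17606.5 = 289498 Pa/m
dP = 289498 * 2.8 / 1000 = 810.6 kPa

810.6 kPa
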